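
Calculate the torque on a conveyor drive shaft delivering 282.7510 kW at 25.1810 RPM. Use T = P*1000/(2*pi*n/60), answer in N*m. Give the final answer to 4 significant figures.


omega = 2*pi*25.1810/60 = 2.63695 rad/s
T = 282.7510*1000 / 2.63695
T = 107200 N*m


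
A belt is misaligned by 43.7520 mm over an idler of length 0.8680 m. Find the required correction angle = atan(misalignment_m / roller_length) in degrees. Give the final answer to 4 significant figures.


misalign_m = 43.7520 / 1000 = 0.043752 m
angle = atan(0.043752 / 0.8680)
angle = 2.886 deg


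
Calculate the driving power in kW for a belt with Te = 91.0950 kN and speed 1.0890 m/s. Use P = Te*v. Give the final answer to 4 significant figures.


P = Te * v = 91.0950 * 1.0890
P = 99.20 kW


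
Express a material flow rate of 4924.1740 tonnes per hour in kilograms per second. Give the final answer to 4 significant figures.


m_dot = 4924.1740 * 1000 / 3600
m_dot = 1368 kg/s


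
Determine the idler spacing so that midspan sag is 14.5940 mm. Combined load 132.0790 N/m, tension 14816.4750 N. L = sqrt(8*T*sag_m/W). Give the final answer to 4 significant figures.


sag = 14.5940/1000 = 0.014594 m
L = sqrt(8 * 14816.4750 * 0.014594 / 132.0790)
L = 3.619 m


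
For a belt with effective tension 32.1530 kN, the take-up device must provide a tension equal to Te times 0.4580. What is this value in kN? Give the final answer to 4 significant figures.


T_tu = 32.1530 * 0.4580
T_tu = 14.73 kN


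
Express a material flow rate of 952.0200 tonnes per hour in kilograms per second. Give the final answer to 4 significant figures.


m_dot = 952.0200 * 1000 / 3600
m_dot = 264.4 kg/s


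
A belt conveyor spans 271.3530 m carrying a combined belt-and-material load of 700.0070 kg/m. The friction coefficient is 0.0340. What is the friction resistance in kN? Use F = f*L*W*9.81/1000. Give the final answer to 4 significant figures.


F = 0.0340 * 271.3530 * 700.0070 * 9.81 / 1000
F = 63.36 kN


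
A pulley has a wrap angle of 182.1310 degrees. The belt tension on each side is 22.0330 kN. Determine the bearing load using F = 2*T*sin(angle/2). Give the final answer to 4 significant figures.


F = 2 * 22.0330 * sin(182.1310/2 deg)
F = 44.06 kN


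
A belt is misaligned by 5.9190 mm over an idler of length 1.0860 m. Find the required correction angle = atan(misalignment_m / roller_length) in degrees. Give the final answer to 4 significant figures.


misalign_m = 5.9190 / 1000 = 0.005919 m
angle = atan(0.005919 / 1.0860)
angle = 0.3123 deg


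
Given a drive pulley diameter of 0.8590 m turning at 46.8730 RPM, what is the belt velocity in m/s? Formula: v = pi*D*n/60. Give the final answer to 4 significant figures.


v = pi * 0.8590 * 46.8730 / 60
v = 2.108 m/s


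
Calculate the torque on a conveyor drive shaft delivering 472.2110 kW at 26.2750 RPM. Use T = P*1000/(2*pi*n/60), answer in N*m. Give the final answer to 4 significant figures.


omega = 2*pi*26.2750/60 = 2.75151 rad/s
T = 472.2110*1000 / 2.75151
T = 171600 N*m


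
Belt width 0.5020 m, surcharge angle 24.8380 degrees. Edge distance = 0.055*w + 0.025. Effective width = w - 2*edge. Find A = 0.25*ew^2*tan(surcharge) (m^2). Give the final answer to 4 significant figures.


edge = 0.055*0.5020 + 0.025 = 0.05261 m
ew = 0.5020 - 2*0.05261 = 0.39678 m
A = 0.25 * 0.39678^2 * tan(24.8380 deg)
A = 0.01822 m^2


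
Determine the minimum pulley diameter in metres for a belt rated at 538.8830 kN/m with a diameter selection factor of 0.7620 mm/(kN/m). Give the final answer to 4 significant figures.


D = 538.8830 * 0.7620 / 1000
D = 0.4106 m


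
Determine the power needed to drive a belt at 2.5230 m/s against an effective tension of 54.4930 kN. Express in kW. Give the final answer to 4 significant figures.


P = Te * v = 54.4930 * 2.5230
P = 137.5 kW


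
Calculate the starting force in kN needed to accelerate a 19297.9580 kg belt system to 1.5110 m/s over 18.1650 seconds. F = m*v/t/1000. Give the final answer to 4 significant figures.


F = 19297.9580 * 1.5110 / 18.1650 / 1000
F = 1.605 kN


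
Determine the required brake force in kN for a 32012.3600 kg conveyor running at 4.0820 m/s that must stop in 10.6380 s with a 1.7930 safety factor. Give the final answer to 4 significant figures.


F = 32012.3600 * 4.0820 / 10.6380 * 1.7930 / 1000
F = 22.02 kN


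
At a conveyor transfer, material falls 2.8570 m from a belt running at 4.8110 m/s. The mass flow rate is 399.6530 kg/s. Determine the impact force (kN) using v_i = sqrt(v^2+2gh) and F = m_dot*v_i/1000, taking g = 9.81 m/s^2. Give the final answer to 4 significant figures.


v_i = sqrt(4.8110^2 + 2*9.81*2.8570) = 8.89944 m/s
F = 399.6530 * 8.89944 / 1000
F = 3.557 kN


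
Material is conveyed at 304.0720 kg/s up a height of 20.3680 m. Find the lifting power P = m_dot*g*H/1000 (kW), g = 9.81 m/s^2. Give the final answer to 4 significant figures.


P = 304.0720 * 9.81 * 20.3680 / 1000
P = 60.76 kW


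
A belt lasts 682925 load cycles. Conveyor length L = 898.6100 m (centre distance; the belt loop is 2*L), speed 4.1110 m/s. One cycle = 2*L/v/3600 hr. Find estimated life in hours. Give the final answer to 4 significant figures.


cycle_time = 2 * 898.6100 / 4.1110 / 3600 = 0.121437 hr
life = 682925 * 0.121437 = 82930 hours


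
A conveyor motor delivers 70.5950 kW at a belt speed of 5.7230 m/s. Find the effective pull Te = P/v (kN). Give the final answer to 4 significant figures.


Te = P / v = 70.5950 / 5.7230
Te = 12.34 kN


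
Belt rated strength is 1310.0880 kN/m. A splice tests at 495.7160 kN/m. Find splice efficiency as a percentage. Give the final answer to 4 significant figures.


Eff = 495.7160 / 1310.0880 * 100
Eff = 37.84 %


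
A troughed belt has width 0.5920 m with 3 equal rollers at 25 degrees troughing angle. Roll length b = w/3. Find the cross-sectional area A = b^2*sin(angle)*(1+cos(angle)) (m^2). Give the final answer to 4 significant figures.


b = 0.5920/3 = 0.197333 m
A = 0.197333^2 * sin(25 deg) * (1 + cos(25 deg))
A = 0.03137 m^2


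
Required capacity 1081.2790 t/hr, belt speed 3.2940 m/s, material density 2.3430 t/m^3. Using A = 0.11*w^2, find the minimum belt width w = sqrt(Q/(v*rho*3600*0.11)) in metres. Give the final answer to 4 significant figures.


A_req = 1081.2790 / (3.2940 * 2.3430 * 3600) = 0.038917 m^2
w = sqrt(0.038917 / 0.11)
w = 0.5948 m


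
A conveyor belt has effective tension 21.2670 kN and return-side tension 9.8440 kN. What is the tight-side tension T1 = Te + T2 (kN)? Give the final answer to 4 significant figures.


T1 = Te + T2 = 21.2670 + 9.8440
T1 = 31.11 kN


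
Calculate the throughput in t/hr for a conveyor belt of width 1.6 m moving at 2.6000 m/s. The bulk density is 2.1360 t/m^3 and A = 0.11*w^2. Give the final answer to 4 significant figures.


A = 0.11 * 1.6^2 = 0.2816 m^2
C = 0.2816 * 2.6000 * 2.1360 * 3600
C = 5630 t/hr


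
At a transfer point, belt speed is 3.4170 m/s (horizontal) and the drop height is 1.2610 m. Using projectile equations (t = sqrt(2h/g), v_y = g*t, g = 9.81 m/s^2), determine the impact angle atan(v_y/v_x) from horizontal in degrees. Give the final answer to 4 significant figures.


t = sqrt(2*1.2610/9.81) = 0.507035 s
v_y = 9.81 * 0.507035 = 4.97401 m/s
angle = atan(4.97401 / 3.4170) = 55.51 deg


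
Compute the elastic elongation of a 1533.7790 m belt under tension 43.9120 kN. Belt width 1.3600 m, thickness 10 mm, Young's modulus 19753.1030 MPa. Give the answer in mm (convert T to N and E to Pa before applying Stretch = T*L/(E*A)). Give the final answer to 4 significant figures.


A = 1.3600 * 0.01 = 0.01360 m^2
Stretch = 43.9120*1000 * 1533.7790 / (19753.1030e6 * 0.01360) * 1000
Stretch = 250.7 mm


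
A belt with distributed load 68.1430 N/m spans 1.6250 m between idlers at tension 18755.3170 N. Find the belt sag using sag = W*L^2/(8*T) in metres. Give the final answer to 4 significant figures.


sag = 68.1430 * 1.6250^2 / (8 * 18755.3170)
sag = 0.001199 m


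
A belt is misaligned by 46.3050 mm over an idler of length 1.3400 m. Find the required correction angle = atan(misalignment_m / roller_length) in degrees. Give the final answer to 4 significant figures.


misalign_m = 46.3050 / 1000 = 0.046305 m
angle = atan(0.046305 / 1.3400)
angle = 1.979 deg


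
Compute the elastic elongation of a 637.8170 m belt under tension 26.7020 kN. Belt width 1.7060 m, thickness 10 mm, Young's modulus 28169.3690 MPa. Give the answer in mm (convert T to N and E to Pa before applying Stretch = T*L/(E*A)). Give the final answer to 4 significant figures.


A = 1.7060 * 0.01 = 0.01706 m^2
Stretch = 26.7020*1000 * 637.8170 / (28169.3690e6 * 0.01706) * 1000
Stretch = 35.44 mm


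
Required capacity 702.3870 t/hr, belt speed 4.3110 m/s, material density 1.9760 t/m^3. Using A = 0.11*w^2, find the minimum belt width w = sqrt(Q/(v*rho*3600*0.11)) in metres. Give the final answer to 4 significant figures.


A_req = 702.3870 / (4.3110 * 1.9760 * 3600) = 0.0229039 m^2
w = sqrt(0.0229039 / 0.11)
w = 0.4563 m


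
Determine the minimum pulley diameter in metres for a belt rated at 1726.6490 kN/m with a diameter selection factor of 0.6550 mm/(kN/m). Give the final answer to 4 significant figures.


D = 1726.6490 * 0.6550 / 1000
D = 1.131 m


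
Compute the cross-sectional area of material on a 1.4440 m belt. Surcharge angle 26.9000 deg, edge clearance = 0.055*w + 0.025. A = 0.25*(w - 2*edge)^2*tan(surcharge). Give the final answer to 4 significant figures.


edge = 0.055*1.4440 + 0.025 = 0.10442 m
ew = 1.4440 - 2*0.10442 = 1.23516 m
A = 0.25 * 1.23516^2 * tan(26.9000 deg)
A = 0.1935 m^2


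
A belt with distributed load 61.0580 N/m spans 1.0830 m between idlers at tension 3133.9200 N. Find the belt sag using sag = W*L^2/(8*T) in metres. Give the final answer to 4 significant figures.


sag = 61.0580 * 1.0830^2 / (8 * 3133.9200)
sag = 0.002856 m


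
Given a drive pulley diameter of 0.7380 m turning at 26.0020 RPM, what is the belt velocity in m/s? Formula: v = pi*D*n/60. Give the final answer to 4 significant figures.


v = pi * 0.7380 * 26.0020 / 60
v = 1.005 m/s


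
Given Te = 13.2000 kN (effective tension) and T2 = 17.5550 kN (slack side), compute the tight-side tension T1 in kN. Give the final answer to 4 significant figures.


T1 = Te + T2 = 13.2000 + 17.5550
T1 = 30.75 kN


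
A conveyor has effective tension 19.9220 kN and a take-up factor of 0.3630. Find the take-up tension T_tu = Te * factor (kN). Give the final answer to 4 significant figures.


T_tu = 19.9220 * 0.3630
T_tu = 7.232 kN


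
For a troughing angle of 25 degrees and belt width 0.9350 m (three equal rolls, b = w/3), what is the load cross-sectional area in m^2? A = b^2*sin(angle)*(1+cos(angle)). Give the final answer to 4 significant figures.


b = 0.9350/3 = 0.311667 m
A = 0.311667^2 * sin(25 deg) * (1 + cos(25 deg))
A = 0.07826 m^2


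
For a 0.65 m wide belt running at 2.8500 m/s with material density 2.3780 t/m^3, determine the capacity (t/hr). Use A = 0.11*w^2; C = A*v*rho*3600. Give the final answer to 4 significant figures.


A = 0.11 * 0.65^2 = 0.046475 m^2
C = 0.046475 * 2.8500 * 2.3780 * 3600
C = 1134 t/hr


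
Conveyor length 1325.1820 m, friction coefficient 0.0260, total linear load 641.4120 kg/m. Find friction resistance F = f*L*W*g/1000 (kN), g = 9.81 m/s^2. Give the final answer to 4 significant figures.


F = 0.0260 * 1325.1820 * 641.4120 * 9.81 / 1000
F = 216.8 kN


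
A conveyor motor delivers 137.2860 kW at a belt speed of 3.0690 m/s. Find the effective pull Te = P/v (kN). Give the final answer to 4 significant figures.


Te = P / v = 137.2860 / 3.0690
Te = 44.73 kN


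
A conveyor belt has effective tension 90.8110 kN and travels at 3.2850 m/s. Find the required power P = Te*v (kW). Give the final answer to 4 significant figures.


P = Te * v = 90.8110 * 3.2850
P = 298.3 kW


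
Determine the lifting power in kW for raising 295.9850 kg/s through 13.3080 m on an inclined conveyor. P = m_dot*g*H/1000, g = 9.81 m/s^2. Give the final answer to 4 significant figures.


P = 295.9850 * 9.81 * 13.3080 / 1000
P = 38.64 kW


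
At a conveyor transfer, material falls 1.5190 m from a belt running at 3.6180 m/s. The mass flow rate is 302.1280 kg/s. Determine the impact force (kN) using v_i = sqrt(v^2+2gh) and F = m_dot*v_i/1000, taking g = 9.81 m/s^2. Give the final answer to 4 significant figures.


v_i = sqrt(3.6180^2 + 2*9.81*1.5190) = 6.54925 m/s
F = 302.1280 * 6.54925 / 1000
F = 1.979 kN


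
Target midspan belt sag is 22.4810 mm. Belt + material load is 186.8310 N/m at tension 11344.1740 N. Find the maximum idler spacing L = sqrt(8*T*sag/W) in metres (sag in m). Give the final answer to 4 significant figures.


sag = 22.4810/1000 = 0.022481 m
L = sqrt(8 * 11344.1740 * 0.022481 / 186.8310)
L = 3.305 m


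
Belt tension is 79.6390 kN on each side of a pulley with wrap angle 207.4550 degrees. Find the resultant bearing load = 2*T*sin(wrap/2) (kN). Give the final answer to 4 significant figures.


F = 2 * 79.6390 * sin(207.4550/2 deg)
F = 154.7 kN


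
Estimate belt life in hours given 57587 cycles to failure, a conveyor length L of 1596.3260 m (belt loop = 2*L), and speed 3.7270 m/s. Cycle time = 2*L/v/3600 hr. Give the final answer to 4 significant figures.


cycle_time = 2 * 1596.3260 / 3.7270 / 3600 = 0.237952 hr
life = 57587 * 0.237952 = 13700 hours


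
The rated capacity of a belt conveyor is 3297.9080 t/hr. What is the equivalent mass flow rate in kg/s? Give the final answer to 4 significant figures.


m_dot = 3297.9080 * 1000 / 3600
m_dot = 916.1 kg/s


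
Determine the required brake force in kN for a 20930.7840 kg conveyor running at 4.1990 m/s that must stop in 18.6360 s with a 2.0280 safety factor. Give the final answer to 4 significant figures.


F = 20930.7840 * 4.1990 / 18.6360 * 2.0280 / 1000
F = 9.564 kN


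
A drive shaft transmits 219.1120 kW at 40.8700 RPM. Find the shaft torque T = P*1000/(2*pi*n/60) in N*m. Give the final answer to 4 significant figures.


omega = 2*pi*40.8700/60 = 4.2799 rad/s
T = 219.1120*1000 / 4.2799
T = 51200 N*m


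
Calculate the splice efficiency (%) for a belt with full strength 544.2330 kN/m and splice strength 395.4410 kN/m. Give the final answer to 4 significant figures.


Eff = 395.4410 / 544.2330 * 100
Eff = 72.66 %


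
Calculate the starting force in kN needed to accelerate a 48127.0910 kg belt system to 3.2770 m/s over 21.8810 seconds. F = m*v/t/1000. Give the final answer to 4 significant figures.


F = 48127.0910 * 3.2770 / 21.8810 / 1000
F = 7.208 kN


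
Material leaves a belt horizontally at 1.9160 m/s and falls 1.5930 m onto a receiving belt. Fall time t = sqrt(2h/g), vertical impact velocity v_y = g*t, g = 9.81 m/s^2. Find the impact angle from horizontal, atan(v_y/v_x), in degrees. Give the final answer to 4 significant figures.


t = sqrt(2*1.5930/9.81) = 0.569887 s
v_y = 9.81 * 0.569887 = 5.59059 m/s
angle = atan(5.59059 / 1.9160) = 71.08 deg


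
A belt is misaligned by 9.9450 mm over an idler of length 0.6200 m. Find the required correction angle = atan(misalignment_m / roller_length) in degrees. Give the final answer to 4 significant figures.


misalign_m = 9.9450 / 1000 = 0.009945 m
angle = atan(0.009945 / 0.6200)
angle = 0.9190 deg


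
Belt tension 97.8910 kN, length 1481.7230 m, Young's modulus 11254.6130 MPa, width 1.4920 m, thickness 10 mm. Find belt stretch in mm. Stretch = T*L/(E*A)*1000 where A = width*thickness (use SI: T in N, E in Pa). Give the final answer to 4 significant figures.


A = 1.4920 * 0.01 = 0.01492 m^2
Stretch = 97.8910*1000 * 1481.7230 / (11254.6130e6 * 0.01492) * 1000
Stretch = 863.8 mm


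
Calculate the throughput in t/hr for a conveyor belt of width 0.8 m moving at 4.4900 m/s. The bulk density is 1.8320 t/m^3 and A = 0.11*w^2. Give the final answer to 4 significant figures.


A = 0.11 * 0.8^2 = 0.0704 m^2
C = 0.0704 * 4.4900 * 1.8320 * 3600
C = 2085 t/hr


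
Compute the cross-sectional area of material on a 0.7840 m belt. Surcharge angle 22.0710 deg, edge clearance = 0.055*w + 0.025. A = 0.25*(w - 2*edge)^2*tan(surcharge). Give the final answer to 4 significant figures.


edge = 0.055*0.7840 + 0.025 = 0.06812 m
ew = 0.7840 - 2*0.06812 = 0.64776 m
A = 0.25 * 0.64776^2 * tan(22.0710 deg)
A = 0.04253 m^2


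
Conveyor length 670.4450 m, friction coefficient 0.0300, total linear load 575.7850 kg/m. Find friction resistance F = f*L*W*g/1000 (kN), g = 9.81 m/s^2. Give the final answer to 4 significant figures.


F = 0.0300 * 670.4450 * 575.7850 * 9.81 / 1000
F = 113.6 kN


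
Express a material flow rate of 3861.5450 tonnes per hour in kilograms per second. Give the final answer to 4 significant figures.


m_dot = 3861.5450 * 1000 / 3600
m_dot = 1073 kg/s


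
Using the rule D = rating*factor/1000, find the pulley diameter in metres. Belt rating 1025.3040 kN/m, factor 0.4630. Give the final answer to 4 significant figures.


D = 1025.3040 * 0.4630 / 1000
D = 0.4747 m


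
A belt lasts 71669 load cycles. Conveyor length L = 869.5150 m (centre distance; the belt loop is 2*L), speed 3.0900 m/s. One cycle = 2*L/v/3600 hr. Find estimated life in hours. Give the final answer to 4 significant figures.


cycle_time = 2 * 869.5150 / 3.0900 / 3600 = 0.156331 hr
life = 71669 * 0.156331 = 11200 hours


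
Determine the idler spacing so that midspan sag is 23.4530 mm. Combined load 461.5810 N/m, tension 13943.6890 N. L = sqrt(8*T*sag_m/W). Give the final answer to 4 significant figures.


sag = 23.4530/1000 = 0.023453 m
L = sqrt(8 * 13943.6890 * 0.023453 / 461.5810)
L = 2.381 m


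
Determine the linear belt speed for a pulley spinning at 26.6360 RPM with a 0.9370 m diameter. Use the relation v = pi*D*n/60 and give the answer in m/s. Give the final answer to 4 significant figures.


v = pi * 0.9370 * 26.6360 / 60
v = 1.307 m/s


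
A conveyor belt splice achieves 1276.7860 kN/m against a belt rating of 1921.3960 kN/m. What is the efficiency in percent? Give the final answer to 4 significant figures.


Eff = 1276.7860 / 1921.3960 * 100
Eff = 66.45 %


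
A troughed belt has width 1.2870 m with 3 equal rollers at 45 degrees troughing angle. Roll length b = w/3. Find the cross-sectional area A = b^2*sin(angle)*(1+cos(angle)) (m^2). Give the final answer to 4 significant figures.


b = 1.2870/3 = 0.429 m
A = 0.429^2 * sin(45 deg) * (1 + cos(45 deg))
A = 0.2222 m^2


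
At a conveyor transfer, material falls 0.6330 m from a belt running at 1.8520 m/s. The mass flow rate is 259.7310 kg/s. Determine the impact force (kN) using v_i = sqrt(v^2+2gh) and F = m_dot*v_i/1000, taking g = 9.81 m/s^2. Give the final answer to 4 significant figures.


v_i = sqrt(1.8520^2 + 2*9.81*0.6330) = 3.98113 m/s
F = 259.7310 * 3.98113 / 1000
F = 1.034 kN


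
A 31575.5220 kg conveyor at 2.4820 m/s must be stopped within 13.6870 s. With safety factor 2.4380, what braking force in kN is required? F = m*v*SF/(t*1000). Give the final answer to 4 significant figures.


F = 31575.5220 * 2.4820 / 13.6870 * 2.4380 / 1000
F = 13.96 kN


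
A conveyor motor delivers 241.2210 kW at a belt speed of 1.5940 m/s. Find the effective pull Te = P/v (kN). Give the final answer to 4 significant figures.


Te = P / v = 241.2210 / 1.5940
Te = 151.3 kN


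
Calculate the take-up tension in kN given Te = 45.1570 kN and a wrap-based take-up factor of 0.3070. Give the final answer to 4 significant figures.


T_tu = 45.1570 * 0.3070
T_tu = 13.86 kN


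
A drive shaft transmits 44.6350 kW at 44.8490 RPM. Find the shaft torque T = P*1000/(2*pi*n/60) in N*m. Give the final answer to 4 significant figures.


omega = 2*pi*44.8490/60 = 4.69658 rad/s
T = 44.6350*1000 / 4.69658
T = 9504 N*m


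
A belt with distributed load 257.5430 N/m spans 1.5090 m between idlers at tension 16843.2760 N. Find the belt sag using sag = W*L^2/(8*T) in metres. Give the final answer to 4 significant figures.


sag = 257.5430 * 1.5090^2 / (8 * 16843.2760)
sag = 0.004352 m


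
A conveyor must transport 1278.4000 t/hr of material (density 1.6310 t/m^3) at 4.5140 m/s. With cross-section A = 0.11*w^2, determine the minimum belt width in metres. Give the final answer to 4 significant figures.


A_req = 1278.4000 / (4.5140 * 1.6310 * 3600) = 0.0482335 m^2
w = sqrt(0.0482335 / 0.11)
w = 0.6622 m


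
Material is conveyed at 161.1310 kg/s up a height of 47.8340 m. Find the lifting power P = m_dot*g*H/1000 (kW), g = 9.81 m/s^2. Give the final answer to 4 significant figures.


P = 161.1310 * 9.81 * 47.8340 / 1000
P = 75.61 kW


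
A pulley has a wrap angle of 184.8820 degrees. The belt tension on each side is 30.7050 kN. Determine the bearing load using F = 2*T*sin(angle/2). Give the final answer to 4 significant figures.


F = 2 * 30.7050 * sin(184.8820/2 deg)
F = 61.35 kN


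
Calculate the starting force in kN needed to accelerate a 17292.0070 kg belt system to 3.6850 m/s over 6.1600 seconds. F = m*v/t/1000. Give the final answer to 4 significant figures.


F = 17292.0070 * 3.6850 / 6.1600 / 1000
F = 10.34 kN


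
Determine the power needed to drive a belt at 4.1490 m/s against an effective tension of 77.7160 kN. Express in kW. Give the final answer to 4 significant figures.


P = Te * v = 77.7160 * 4.1490
P = 322.4 kW


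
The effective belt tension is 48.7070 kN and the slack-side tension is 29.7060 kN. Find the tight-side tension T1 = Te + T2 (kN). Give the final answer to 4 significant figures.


T1 = Te + T2 = 48.7070 + 29.7060
T1 = 78.41 kN


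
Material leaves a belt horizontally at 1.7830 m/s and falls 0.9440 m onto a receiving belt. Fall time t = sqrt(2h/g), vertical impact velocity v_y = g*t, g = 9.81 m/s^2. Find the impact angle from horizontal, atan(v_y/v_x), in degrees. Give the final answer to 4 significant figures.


t = sqrt(2*0.9440/9.81) = 0.438699 s
v_y = 9.81 * 0.438699 = 4.30364 m/s
angle = atan(4.30364 / 1.7830) = 67.50 deg


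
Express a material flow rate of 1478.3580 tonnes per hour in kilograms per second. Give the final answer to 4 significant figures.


m_dot = 1478.3580 * 1000 / 3600
m_dot = 410.7 kg/s


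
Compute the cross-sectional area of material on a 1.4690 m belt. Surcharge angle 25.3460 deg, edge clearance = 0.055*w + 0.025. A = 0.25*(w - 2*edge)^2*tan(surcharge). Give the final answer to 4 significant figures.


edge = 0.055*1.4690 + 0.025 = 0.105795 m
ew = 1.4690 - 2*0.105795 = 1.25741 m
A = 0.25 * 1.25741^2 * tan(25.3460 deg)
A = 0.1872 m^2


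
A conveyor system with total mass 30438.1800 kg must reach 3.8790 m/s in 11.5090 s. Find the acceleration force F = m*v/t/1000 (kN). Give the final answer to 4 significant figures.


F = 30438.1800 * 3.8790 / 11.5090 / 1000
F = 10.26 kN


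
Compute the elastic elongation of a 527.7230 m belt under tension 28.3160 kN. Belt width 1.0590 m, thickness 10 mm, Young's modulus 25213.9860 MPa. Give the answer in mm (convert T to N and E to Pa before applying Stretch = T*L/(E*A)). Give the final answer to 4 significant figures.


A = 1.0590 * 0.01 = 0.01059 m^2
Stretch = 28.3160*1000 * 527.7230 / (25213.9860e6 * 0.01059) * 1000
Stretch = 55.96 mm


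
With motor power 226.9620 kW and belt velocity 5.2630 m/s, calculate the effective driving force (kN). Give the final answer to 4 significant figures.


Te = P / v = 226.9620 / 5.2630
Te = 43.12 kN


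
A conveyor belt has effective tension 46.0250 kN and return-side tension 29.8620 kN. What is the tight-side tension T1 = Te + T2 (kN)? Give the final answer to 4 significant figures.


T1 = Te + T2 = 46.0250 + 29.8620
T1 = 75.89 kN


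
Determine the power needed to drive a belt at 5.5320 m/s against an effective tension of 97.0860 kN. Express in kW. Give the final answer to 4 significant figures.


P = Te * v = 97.0860 * 5.5320
P = 537.1 kW


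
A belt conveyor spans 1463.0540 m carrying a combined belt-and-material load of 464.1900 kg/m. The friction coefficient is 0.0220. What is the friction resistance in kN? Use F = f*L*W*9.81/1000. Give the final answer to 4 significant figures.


F = 0.0220 * 1463.0540 * 464.1900 * 9.81 / 1000
F = 146.6 kN


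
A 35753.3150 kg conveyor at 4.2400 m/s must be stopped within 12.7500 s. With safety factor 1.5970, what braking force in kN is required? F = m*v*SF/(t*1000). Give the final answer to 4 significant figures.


F = 35753.3150 * 4.2400 / 12.7500 * 1.5970 / 1000
F = 18.99 kN


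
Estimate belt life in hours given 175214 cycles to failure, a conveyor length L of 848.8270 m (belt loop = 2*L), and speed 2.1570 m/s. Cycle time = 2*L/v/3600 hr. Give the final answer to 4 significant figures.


cycle_time = 2 * 848.8270 / 2.1570 / 3600 = 0.218623 hr
life = 175214 * 0.218623 = 38310 hours


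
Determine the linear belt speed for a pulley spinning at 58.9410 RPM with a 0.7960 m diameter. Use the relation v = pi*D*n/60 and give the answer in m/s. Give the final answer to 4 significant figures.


v = pi * 0.7960 * 58.9410 / 60
v = 2.457 m/s


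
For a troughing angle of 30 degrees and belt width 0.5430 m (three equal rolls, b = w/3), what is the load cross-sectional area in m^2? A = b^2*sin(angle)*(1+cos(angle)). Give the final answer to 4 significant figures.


b = 0.5430/3 = 0.181 m
A = 0.181^2 * sin(30 deg) * (1 + cos(30 deg))
A = 0.03057 m^2


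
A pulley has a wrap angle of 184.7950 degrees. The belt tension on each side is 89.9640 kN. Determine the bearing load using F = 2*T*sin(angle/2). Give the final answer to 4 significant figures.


F = 2 * 89.9640 * sin(184.7950/2 deg)
F = 179.8 kN


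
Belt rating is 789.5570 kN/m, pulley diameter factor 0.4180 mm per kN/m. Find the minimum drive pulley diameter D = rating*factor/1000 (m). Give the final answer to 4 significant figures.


D = 789.5570 * 0.4180 / 1000
D = 0.3300 m


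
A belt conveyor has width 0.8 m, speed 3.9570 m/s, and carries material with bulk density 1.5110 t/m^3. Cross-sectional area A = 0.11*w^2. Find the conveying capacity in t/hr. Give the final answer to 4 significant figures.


A = 0.11 * 0.8^2 = 0.0704 m^2
C = 0.0704 * 3.9570 * 1.5110 * 3600
C = 1515 t/hr


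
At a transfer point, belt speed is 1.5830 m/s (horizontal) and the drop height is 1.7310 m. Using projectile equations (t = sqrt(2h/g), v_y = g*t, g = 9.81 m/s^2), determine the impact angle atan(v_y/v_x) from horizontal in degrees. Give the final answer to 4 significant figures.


t = sqrt(2*1.7310/9.81) = 0.594058 s
v_y = 9.81 * 0.594058 = 5.82771 m/s
angle = atan(5.82771 / 1.5830) = 74.80 deg


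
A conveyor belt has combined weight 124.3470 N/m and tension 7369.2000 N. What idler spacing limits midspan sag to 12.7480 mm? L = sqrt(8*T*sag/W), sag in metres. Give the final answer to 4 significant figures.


sag = 12.7480/1000 = 0.012748 m
L = sqrt(8 * 7369.2000 * 0.012748 / 124.3470)
L = 2.458 m


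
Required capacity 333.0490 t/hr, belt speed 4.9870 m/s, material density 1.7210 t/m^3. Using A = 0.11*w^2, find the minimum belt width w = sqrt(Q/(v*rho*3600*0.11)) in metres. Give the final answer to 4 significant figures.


A_req = 333.0490 / (4.9870 * 1.7210 * 3600) = 0.0107792 m^2
w = sqrt(0.0107792 / 0.11)
w = 0.3130 m


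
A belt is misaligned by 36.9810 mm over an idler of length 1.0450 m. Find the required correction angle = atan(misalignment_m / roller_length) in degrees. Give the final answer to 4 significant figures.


misalign_m = 36.9810 / 1000 = 0.036981 m
angle = atan(0.036981 / 1.0450)
angle = 2.027 deg


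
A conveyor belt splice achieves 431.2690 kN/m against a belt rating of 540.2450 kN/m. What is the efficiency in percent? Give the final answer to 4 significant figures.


Eff = 431.2690 / 540.2450 * 100
Eff = 79.83 %


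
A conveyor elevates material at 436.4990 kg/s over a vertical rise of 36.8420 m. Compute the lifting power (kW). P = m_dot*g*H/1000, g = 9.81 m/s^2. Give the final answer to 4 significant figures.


P = 436.4990 * 9.81 * 36.8420 / 1000
P = 157.8 kW


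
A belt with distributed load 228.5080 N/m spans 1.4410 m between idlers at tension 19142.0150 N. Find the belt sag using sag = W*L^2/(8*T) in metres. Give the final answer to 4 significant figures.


sag = 228.5080 * 1.4410^2 / (8 * 19142.0150)
sag = 0.003099 m


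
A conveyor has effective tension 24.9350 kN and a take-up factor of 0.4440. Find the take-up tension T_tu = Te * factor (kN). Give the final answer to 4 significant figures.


T_tu = 24.9350 * 0.4440
T_tu = 11.07 kN


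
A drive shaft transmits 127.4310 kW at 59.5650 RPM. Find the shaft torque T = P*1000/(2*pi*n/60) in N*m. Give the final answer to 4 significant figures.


omega = 2*pi*59.5650/60 = 6.23763 rad/s
T = 127.4310*1000 / 6.23763
T = 20430 N*m


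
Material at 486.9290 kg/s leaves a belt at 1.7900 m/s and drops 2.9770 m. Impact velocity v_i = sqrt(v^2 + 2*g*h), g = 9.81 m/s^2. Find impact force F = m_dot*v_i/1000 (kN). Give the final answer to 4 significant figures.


v_i = sqrt(1.7900^2 + 2*9.81*2.9770) = 7.84938 m/s
F = 486.9290 * 7.84938 / 1000
F = 3.822 kN


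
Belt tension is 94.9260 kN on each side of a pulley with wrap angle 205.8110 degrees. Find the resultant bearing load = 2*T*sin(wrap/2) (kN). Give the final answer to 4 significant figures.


F = 2 * 94.9260 * sin(205.8110/2 deg)
F = 185.1 kN


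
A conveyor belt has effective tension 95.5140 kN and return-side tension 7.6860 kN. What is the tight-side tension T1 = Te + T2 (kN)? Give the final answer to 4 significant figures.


T1 = Te + T2 = 95.5140 + 7.6860
T1 = 103.2 kN


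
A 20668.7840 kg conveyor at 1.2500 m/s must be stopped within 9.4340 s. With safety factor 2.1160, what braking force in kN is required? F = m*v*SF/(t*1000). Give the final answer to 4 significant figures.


F = 20668.7840 * 1.2500 / 9.4340 * 2.1160 / 1000
F = 5.795 kN


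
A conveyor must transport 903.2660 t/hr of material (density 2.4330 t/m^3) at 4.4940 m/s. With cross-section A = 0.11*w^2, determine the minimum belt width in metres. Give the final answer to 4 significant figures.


A_req = 903.2660 / (4.4940 * 2.4330 * 3600) = 0.0229476 m^2
w = sqrt(0.0229476 / 0.11)
w = 0.4567 m


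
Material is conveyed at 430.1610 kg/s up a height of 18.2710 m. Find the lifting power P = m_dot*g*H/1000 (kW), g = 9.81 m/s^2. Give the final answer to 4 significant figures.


P = 430.1610 * 9.81 * 18.2710 / 1000
P = 77.10 kW


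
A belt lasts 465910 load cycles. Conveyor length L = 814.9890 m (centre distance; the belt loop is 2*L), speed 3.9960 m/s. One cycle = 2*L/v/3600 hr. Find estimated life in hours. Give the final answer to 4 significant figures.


cycle_time = 2 * 814.9890 / 3.9960 / 3600 = 0.113306 hr
life = 465910 * 0.113306 = 52790 hours


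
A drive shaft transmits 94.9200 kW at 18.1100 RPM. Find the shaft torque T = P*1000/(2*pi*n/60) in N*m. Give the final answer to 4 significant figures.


omega = 2*pi*18.1100/60 = 1.89647 rad/s
T = 94.9200*1000 / 1.89647
T = 50050 N*m


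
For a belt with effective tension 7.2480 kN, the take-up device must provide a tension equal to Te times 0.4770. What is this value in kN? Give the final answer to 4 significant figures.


T_tu = 7.2480 * 0.4770
T_tu = 3.457 kN


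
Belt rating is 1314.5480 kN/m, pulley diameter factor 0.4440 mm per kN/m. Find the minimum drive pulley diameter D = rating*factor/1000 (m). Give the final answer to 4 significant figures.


D = 1314.5480 * 0.4440 / 1000
D = 0.5837 m


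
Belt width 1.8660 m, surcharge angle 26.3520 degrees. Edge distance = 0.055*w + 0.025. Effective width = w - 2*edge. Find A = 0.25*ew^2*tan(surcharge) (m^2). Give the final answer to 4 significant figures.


edge = 0.055*1.8660 + 0.025 = 0.12763 m
ew = 1.8660 - 2*0.12763 = 1.61074 m
A = 0.25 * 1.61074^2 * tan(26.3520 deg)
A = 0.3213 m^2


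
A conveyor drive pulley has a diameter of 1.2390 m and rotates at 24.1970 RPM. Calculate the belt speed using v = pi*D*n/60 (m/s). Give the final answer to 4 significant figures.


v = pi * 1.2390 * 24.1970 / 60
v = 1.570 m/s


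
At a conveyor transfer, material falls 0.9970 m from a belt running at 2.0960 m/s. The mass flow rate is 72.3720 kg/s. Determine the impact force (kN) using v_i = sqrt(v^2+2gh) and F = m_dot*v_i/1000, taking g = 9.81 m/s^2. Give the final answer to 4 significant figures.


v_i = sqrt(2.0960^2 + 2*9.81*0.9970) = 4.89432 m/s
F = 72.3720 * 4.89432 / 1000
F = 0.3542 kN


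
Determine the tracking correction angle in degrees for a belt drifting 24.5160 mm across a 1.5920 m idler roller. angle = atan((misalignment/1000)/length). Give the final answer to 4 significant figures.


misalign_m = 24.5160 / 1000 = 0.024516 m
angle = atan(0.024516 / 1.5920)
angle = 0.8823 deg


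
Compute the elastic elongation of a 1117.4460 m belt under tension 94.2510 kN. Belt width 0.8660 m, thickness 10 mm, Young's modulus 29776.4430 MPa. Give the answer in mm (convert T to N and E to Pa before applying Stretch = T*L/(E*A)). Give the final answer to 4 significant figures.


A = 0.8660 * 0.01 = 0.00866 m^2
Stretch = 94.2510*1000 * 1117.4460 / (29776.4430e6 * 0.00866) * 1000
Stretch = 408.4 mm


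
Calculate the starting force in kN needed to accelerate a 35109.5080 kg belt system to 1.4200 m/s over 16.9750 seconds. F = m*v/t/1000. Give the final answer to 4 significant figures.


F = 35109.5080 * 1.4200 / 16.9750 / 1000
F = 2.937 kN


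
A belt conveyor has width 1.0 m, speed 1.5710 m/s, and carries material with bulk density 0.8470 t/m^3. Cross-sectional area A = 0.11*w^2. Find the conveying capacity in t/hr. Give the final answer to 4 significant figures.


A = 0.11 * 1.0^2 = 0.11 m^2
C = 0.11 * 1.5710 * 0.8470 * 3600
C = 526.9 t/hr


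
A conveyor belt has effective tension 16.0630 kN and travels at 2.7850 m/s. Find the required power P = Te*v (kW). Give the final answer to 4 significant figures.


P = Te * v = 16.0630 * 2.7850
P = 44.74 kW


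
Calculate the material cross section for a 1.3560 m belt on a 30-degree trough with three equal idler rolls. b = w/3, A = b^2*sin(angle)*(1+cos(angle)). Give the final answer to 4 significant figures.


b = 1.3560/3 = 0.452 m
A = 0.452^2 * sin(30 deg) * (1 + cos(30 deg))
A = 0.1906 m^2


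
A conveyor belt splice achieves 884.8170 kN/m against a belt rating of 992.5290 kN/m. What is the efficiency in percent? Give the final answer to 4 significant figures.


Eff = 884.8170 / 992.5290 * 100
Eff = 89.15 %


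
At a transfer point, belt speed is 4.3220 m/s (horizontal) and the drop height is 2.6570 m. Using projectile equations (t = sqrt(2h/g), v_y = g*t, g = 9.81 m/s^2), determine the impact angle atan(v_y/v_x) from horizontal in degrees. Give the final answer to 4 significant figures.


t = sqrt(2*2.6570/9.81) = 0.735997 s
v_y = 9.81 * 0.735997 = 7.22013 m/s
angle = atan(7.22013 / 4.3220) = 59.10 deg


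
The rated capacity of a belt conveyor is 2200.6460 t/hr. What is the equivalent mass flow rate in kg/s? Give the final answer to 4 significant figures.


m_dot = 2200.6460 * 1000 / 3600
m_dot = 611.3 kg/s


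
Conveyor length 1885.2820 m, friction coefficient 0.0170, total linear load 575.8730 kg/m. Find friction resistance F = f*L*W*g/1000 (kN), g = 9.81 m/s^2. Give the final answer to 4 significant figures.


F = 0.0170 * 1885.2820 * 575.8730 * 9.81 / 1000
F = 181.1 kN


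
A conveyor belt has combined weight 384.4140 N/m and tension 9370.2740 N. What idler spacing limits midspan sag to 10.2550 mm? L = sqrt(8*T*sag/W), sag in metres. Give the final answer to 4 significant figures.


sag = 10.2550/1000 = 0.010255 m
L = sqrt(8 * 9370.2740 * 0.010255 / 384.4140)
L = 1.414 m


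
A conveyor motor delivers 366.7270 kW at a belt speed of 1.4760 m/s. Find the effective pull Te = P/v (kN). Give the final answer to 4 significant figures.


Te = P / v = 366.7270 / 1.4760
Te = 248.5 kN


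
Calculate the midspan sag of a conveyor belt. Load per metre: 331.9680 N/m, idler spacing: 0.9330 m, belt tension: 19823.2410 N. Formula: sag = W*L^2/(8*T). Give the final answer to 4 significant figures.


sag = 331.9680 * 0.9330^2 / (8 * 19823.2410)
sag = 0.001822 m


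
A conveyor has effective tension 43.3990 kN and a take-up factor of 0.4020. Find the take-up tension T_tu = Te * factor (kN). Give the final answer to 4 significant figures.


T_tu = 43.3990 * 0.4020
T_tu = 17.45 kN


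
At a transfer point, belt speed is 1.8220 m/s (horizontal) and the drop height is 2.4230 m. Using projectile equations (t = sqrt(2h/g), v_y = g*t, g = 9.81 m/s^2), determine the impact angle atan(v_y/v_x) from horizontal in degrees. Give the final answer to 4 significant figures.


t = sqrt(2*2.4230/9.81) = 0.702841 s
v_y = 9.81 * 0.702841 = 6.89487 m/s
angle = atan(6.89487 / 1.8220) = 75.20 deg


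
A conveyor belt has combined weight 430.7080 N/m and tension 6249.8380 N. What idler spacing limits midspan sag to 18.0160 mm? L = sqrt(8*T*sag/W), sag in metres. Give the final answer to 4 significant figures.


sag = 18.0160/1000 = 0.018016 m
L = sqrt(8 * 6249.8380 * 0.018016 / 430.7080)
L = 1.446 m


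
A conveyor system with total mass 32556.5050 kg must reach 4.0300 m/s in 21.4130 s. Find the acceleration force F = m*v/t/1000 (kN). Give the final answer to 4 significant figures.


F = 32556.5050 * 4.0300 / 21.4130 / 1000
F = 6.127 kN


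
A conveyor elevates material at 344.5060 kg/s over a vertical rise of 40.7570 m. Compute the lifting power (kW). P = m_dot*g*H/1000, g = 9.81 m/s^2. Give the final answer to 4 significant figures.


P = 344.5060 * 9.81 * 40.7570 / 1000
P = 137.7 kW


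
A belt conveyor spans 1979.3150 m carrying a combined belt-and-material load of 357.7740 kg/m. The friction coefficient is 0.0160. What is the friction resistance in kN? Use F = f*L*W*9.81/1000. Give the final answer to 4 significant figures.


F = 0.0160 * 1979.3150 * 357.7740 * 9.81 / 1000
F = 111.2 kN


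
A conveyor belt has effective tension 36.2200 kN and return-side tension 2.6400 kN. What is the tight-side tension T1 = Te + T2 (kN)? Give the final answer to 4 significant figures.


T1 = Te + T2 = 36.2200 + 2.6400
T1 = 38.86 kN


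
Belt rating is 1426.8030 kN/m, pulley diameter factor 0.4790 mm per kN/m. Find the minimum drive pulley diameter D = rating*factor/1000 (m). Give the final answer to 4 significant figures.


D = 1426.8030 * 0.4790 / 1000
D = 0.6834 m


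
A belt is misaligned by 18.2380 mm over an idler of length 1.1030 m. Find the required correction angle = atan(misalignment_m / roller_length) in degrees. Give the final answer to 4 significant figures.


misalign_m = 18.2380 / 1000 = 0.018238 m
angle = atan(0.018238 / 1.1030)
angle = 0.9473 deg


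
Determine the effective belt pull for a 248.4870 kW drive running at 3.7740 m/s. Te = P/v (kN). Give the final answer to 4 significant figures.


Te = P / v = 248.4870 / 3.7740
Te = 65.84 kN


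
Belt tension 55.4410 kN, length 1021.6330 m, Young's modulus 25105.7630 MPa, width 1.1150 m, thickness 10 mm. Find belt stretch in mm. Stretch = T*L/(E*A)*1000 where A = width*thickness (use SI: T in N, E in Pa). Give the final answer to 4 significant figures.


A = 1.1150 * 0.01 = 0.01115 m^2
Stretch = 55.4410*1000 * 1021.6330 / (25105.7630e6 * 0.01115) * 1000
Stretch = 202.3 mm


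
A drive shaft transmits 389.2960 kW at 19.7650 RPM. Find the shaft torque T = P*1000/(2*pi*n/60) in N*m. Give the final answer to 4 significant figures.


omega = 2*pi*19.7650/60 = 2.06979 rad/s
T = 389.2960*1000 / 2.06979
T = 188100 N*m


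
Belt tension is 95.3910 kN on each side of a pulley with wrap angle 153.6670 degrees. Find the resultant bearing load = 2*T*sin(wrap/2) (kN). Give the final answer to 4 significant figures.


F = 2 * 95.3910 * sin(153.6670/2 deg)
F = 185.8 kN
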